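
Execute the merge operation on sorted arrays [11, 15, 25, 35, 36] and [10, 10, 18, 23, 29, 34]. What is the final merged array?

Merging process:

Compare 11 vs 10: take 10 from right. Merged: [10]
Compare 11 vs 10: take 10 from right. Merged: [10, 10]
Compare 11 vs 18: take 11 from left. Merged: [10, 10, 11]
Compare 15 vs 18: take 15 from left. Merged: [10, 10, 11, 15]
Compare 25 vs 18: take 18 from right. Merged: [10, 10, 11, 15, 18]
Compare 25 vs 23: take 23 from right. Merged: [10, 10, 11, 15, 18, 23]
Compare 25 vs 29: take 25 from left. Merged: [10, 10, 11, 15, 18, 23, 25]
Compare 35 vs 29: take 29 from right. Merged: [10, 10, 11, 15, 18, 23, 25, 29]
Compare 35 vs 34: take 34 from right. Merged: [10, 10, 11, 15, 18, 23, 25, 29, 34]
Append remaining from left: [35, 36]. Merged: [10, 10, 11, 15, 18, 23, 25, 29, 34, 35, 36]

Final merged array: [10, 10, 11, 15, 18, 23, 25, 29, 34, 35, 36]
Total comparisons: 9

The merged array is [10, 10, 11, 15, 18, 23, 25, 29, 34, 35, 36], requiring 9 comparisons. The merge step runs in O(n) time where n is the total number of elements.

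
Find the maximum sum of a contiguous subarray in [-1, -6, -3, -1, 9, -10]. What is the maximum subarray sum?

Using Kadane's algorithm on [-1, -6, -3, -1, 9, -10]:

Scanning through the array:
Position 1 (value -6): max_ending_here = -6, max_so_far = -1
Position 2 (value -3): max_ending_here = -3, max_so_far = -1
Position 3 (value -1): max_ending_here = -1, max_so_far = -1
Position 4 (value 9): max_ending_here = 9, max_so_far = 9
Position 5 (value -10): max_ending_here = -1, max_so_far = 9

Maximum subarray: [9]
Maximum sum: 9

The maximum subarray is [9] with sum 9. This subarray runs from index 4 to index 4.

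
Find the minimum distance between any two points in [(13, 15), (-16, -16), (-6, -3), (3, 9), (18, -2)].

Computing all pairwise distances among 5 points:

d((13, 15), (-16, -16)) = 42.45
d((13, 15), (-6, -3)) = 26.1725
d((13, 15), (3, 9)) = 11.6619 <-- minimum
d((13, 15), (18, -2)) = 17.72
d((-16, -16), (-6, -3)) = 16.4012
d((-16, -16), (3, 9)) = 31.4006
d((-16, -16), (18, -2)) = 36.7696
d((-6, -3), (3, 9)) = 15.0
d((-6, -3), (18, -2)) = 24.0208
d((3, 9), (18, -2)) = 18.6011

Closest pair: (13, 15) and (3, 9) with distance 11.6619

The closest pair is (13, 15) and (3, 9) with Euclidean distance 11.6619. For 5 points, brute-force pairwise comparison is shown above. For large n, the divide-and-conquer algorithm (sort by x, recurse on halves, check the dividing strip) achieves O(n log n).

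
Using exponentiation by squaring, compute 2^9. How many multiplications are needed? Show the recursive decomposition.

Computing 2^9 by squaring (build up from 2^1; each line after the first costs one multiplication):

2^1 = 2
2^2 = (2^1)^2 = 2^2 = 4
2^4 = (2^2)^2 = 4^2 = 16
2^8 = (2^4)^2 = 16^2 = 256
2^9 = 2 * 2^8 = 2 * 256 = 512

Result: 512
Multiplications needed: 4 (4 lines after 2^1)

2^9 = 512. Using exponentiation by squaring, this requires 4 multiplications. The key idea: if the exponent is even, square the half-power; if odd, multiply by the base once.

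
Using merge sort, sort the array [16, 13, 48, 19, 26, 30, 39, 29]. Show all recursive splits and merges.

Merge sort trace:

Split: [16, 13, 48, 19, 26, 30, 39, 29] -> [16, 13, 48, 19] and [26, 30, 39, 29]
  Split: [16, 13, 48, 19] -> [16, 13] and [48, 19]
    Split: [16, 13] -> [16] and [13]
    Merge: [16] + [13] -> [13, 16]
    Split: [48, 19] -> [48] and [19]
    Merge: [48] + [19] -> [19, 48]
  Merge: [13, 16] + [19, 48] -> [13, 16, 19, 48]
  Split: [26, 30, 39, 29] -> [26, 30] and [39, 29]
    Split: [26, 30] -> [26] and [30]
    Merge: [26] + [30] -> [26, 30]
    Split: [39, 29] -> [39] and [29]
    Merge: [39] + [29] -> [29, 39]
  Merge: [26, 30] + [29, 39] -> [26, 29, 30, 39]
Merge: [13, 16, 19, 48] + [26, 29, 30, 39] -> [13, 16, 19, 26, 29, 30, 39, 48]

Final sorted array: [13, 16, 19, 26, 29, 30, 39, 48]

The merge sort proceeds by recursively splitting the array and merging sorted halves.
After all merges, the sorted array is [13, 16, 19, 26, 29, 30, 39, 48].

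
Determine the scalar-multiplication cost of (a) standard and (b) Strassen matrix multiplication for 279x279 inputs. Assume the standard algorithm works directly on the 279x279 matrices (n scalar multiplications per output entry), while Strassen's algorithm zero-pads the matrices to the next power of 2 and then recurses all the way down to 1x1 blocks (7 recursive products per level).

Matrix multiplication for 279x279 matrices:

Strassen's algorithm requires power-of-2 dimensions. Pad 279x279 to 512x512 (next power of 2).

Standard algorithm: 279^3 = 21717639 multiplications
Strassen's algorithm: 7^(log2(512)) = 7^9 = 40353607 multiplications
Difference: 21717639 - 40353607 = -18635968 (Strassen uses MORE here due to padding overhead — for small or just-over-power-of-2 n, padding can outweigh the per-level savings)

Standard: 21717639 multiplications (279^3). Strassen: 40353607 multiplications (7^9, after padding to 512x512). Strassen reduces 8 recursive multiplications to 7 at each level.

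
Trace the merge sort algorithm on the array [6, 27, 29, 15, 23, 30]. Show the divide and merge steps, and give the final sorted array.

Merge sort trace:

Split: [6, 27, 29, 15, 23, 30] -> [6, 27, 29] and [15, 23, 30]
  Split: [6, 27, 29] -> [6] and [27, 29]
    Split: [27, 29] -> [27] and [29]
    Merge: [27] + [29] -> [27, 29]
  Merge: [6] + [27, 29] -> [6, 27, 29]
  Split: [15, 23, 30] -> [15] and [23, 30]
    Split: [23, 30] -> [23] and [30]
    Merge: [23] + [30] -> [23, 30]
  Merge: [15] + [23, 30] -> [15, 23, 30]
Merge: [6, 27, 29] + [15, 23, 30] -> [6, 15, 23, 27, 29, 30]

Final sorted array: [6, 15, 23, 27, 29, 30]

The merge sort proceeds by recursively splitting the array and merging sorted halves.
After all merges, the sorted array is [6, 15, 23, 27, 29, 30].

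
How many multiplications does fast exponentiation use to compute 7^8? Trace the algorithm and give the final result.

Computing 7^8 by squaring (build up from 7^1; each line after the first costs one multiplication):

7^1 = 7
7^2 = (7^1)^2 = 7^2 = 49
7^4 = (7^2)^2 = 49^2 = 2401
7^8 = (7^4)^2 = 2401^2 = 5764801

Result: 5764801
Multiplications needed: 3 (3 lines after 7^1)

7^8 = 5764801. Using exponentiation by squaring, this requires 3 multiplications. The key idea: if the exponent is even, square the half-power; if odd, multiply by the base once.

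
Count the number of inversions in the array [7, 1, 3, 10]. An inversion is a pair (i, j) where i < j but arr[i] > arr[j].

Finding inversions in [7, 1, 3, 10]:

(0, 1): arr[0]=7 > arr[1]=1
(0, 2): arr[0]=7 > arr[2]=3

Total inversions: 2

The array has 2 inversion(s): (0,1), (0,2). Each pair (i,j) satisfies i < j and arr[i] > arr[j].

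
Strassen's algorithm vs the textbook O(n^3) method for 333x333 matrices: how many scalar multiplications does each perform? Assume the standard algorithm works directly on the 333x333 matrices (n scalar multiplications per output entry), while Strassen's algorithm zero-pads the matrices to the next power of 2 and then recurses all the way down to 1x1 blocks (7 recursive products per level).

Matrix multiplication for 333x333 matrices:

Strassen's algorithm requires power-of-2 dimensions. Pad 333x333 to 512x512 (next power of 2).

Standard algorithm: 333^3 = 36926037 multiplications
Strassen's algorithm: 7^(log2(512)) = 7^9 = 40353607 multiplications
Difference: 36926037 - 40353607 = -3427570 (Strassen uses MORE here due to padding overhead — for small or just-over-power-of-2 n, padding can outweigh the per-level savings)

Standard: 36926037 multiplications (333^3). Strassen: 40353607 multiplications (7^9, after padding to 512x512). Strassen reduces 8 recursive multiplications to 7 at each level.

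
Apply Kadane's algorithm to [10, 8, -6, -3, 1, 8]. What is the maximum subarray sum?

Using Kadane's algorithm on [10, 8, -6, -3, 1, 8]:

Scanning through the array:
Position 1 (value 8): max_ending_here = 18, max_so_far = 18
Position 2 (value -6): max_ending_here = 12, max_so_far = 18
Position 3 (value -3): max_ending_here = 9, max_so_far = 18
Position 4 (value 1): max_ending_here = 10, max_so_far = 18
Position 5 (value 8): max_ending_here = 18, max_so_far = 18

Maximum subarray: [10, 8]
Maximum sum: 18

The maximum subarray is [10, 8] with sum 18. This subarray runs from index 0 to index 1.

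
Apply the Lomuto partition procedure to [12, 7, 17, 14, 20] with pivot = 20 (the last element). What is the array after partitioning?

Lomuto partition with pivot = 20:

Initial array: [12, 7, 17, 14, 20]

arr[0]=12 <= 20: swap with position 0, array becomes [12, 7, 17, 14, 20]
arr[1]=7 <= 20: swap with position 1, array becomes [12, 7, 17, 14, 20]
arr[2]=17 <= 20: swap with position 2, array becomes [12, 7, 17, 14, 20]
arr[3]=14 <= 20: swap with position 3, array becomes [12, 7, 17, 14, 20]

Place pivot at position 4: [12, 7, 17, 14, 20]
Pivot position: 4

After partitioning with pivot 20, the array becomes [12, 7, 17, 14, 20]. The pivot is placed at index 4. All elements to the left of the pivot are <= 20, and all elements to the right are > 20.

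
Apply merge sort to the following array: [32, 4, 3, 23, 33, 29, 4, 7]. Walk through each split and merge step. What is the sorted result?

Merge sort trace:

Split: [32, 4, 3, 23, 33, 29, 4, 7] -> [32, 4, 3, 23] and [33, 29, 4, 7]
  Split: [32, 4, 3, 23] -> [32, 4] and [3, 23]
    Split: [32, 4] -> [32] and [4]
    Merge: [32] + [4] -> [4, 32]
    Split: [3, 23] -> [3] and [23]
    Merge: [3] + [23] -> [3, 23]
  Merge: [4, 32] + [3, 23] -> [3, 4, 23, 32]
  Split: [33, 29, 4, 7] -> [33, 29] and [4, 7]
    Split: [33, 29] -> [33] and [29]
    Merge: [33] + [29] -> [29, 33]
    Split: [4, 7] -> [4] and [7]
    Merge: [4] + [7] -> [4, 7]
  Merge: [29, 33] + [4, 7] -> [4, 7, 29, 33]
Merge: [3, 4, 23, 32] + [4, 7, 29, 33] -> [3, 4, 4, 7, 23, 29, 32, 33]

Final sorted array: [3, 4, 4, 7, 23, 29, 32, 33]

The merge sort proceeds by recursively splitting the array and merging sorted halves.
After all merges, the sorted array is [3, 4, 4, 7, 23, 29, 32, 33].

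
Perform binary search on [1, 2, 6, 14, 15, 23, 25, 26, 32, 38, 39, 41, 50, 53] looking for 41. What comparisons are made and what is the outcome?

Binary search for 41 in [1, 2, 6, 14, 15, 23, 25, 26, 32, 38, 39, 41, 50, 53]:

lo=0, hi=13, mid=6, arr[mid]=25 -> 25 < 41, search right half
lo=7, hi=13, mid=10, arr[mid]=39 -> 39 < 41, search right half
lo=11, hi=13, mid=12, arr[mid]=50 -> 50 > 41, search left half
lo=11, hi=11, mid=11, arr[mid]=41 -> Found target at index 11!

Binary search finds 41 at index 11 after 4 comparisons. The search repeatedly halves the search space by comparing with the middle element.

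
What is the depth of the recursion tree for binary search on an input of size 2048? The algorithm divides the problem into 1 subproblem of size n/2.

For divide and conquer with division factor 2:

Problem sizes at each level:
Level 0: 2048
Level 1: 1024
Level 2: 512
Level 3: 256
Level 4: 128
Level 5: 64
Level 6: 32
Level 7: 16
Level 8: 8
Level 9: 4
Level 10: 2
Level 11: 1

The root is level 0 and the size-1 base case is level 11 (the tree spans levels 0 through 11, i.e. 12 levels counting the root), so the depth is the number of divisions: log_2(2048) = 11

The recursion tree depth is log_2(2048) = 11. At each level, the problem size is divided by 2, so it takes 11 divisions to reduce to a base case of size 1. The algorithm makes 1 recursive call at each level.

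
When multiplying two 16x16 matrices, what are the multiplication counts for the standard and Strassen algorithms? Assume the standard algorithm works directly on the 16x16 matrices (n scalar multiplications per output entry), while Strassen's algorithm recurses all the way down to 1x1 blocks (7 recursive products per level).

Matrix multiplication for 16x16 matrices:

Standard algorithm: 16^3 = 4096 multiplications
Strassen's algorithm: 7^(log2(16)) = 7^4 = 2401 multiplications
Savings: 4096 - 2401 = 1695 multiplications

Standard: 4096 multiplications (16^3). Strassen: 2401 multiplications (7^4). Strassen reduces 8 recursive multiplications to 7 at each level.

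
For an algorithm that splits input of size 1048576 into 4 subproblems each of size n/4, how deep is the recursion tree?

For divide and conquer with division factor 4:

Problem sizes at each level:
Level 0: 1048576
Level 1: 262144
Level 2: 65536
Level 3: 16384
Level 4: 4096
Level 5: 1024
Level 6: 256
Level 7: 64
Level 8: 16
Level 9: 4
Level 10: 1

The root is level 0 and the size-1 base case is level 10 (the tree spans levels 0 through 10, i.e. 11 levels counting the root), so the depth is the number of divisions: log_4(1048576) = 10

The recursion tree depth is log_4(1048576) = 10. At each level, the problem size is divided by 4, so it takes 10 divisions to reduce to a base case of size 1. The algorithm makes 4 recursive calls at each level.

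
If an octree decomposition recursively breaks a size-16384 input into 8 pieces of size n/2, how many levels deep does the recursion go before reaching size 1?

For divide and conquer with division factor 2:

Problem sizes at each level:
Level 0: 16384
Level 1: 8192
Level 2: 4096
Level 3: 2048
Level 4: 1024
Level 5: 512
Level 6: 256
Level 7: 128
Level 8: 64
Level 9: 32
Level 10: 16
Level 11: 8
Level 12: 4
Level 13: 2
Level 14: 1

The root is level 0 and the size-1 base case is level 14 (the tree spans levels 0 through 14, i.e. 15 levels counting the root), so the depth is the number of divisions: log_2(16384) = 14

The recursion tree depth is log_2(16384) = 14. At each level, the problem size is divided by 2, so it takes 14 divisions to reduce to a base case of size 1. The algorithm makes 8 recursive calls at each level.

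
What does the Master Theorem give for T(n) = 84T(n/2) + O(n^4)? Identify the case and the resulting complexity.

Master Theorem for T(n) = 84T(n/2) + O(n^4):

a = 84, b = 2, c = 4
log_b(a) = log_2(84) = 6.3923

Case 1: c = 4 < log_2(84) = 6.3923
T(n) = O(n^(log_2 84))

For T(n) = 84T(n/2) + O(n^4): log_2(84) = 6.3923. This is Case 1 of the Master Theorem (c < log_b(a), work dominated by leaves), giving O(n^(log_2 84)).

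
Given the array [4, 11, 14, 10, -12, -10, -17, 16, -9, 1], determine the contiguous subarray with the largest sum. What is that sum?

Using Kadane's algorithm on [4, 11, 14, 10, -12, -10, -17, 16, -9, 1]:

Scanning through the array:
Position 1 (value 11): max_ending_here = 15, max_so_far = 15
Position 2 (value 14): max_ending_here = 29, max_so_far = 29
Position 3 (value 10): max_ending_here = 39, max_so_far = 39
Position 4 (value -12): max_ending_here = 27, max_so_far = 39
Position 5 (value -10): max_ending_here = 17, max_so_far = 39
Position 6 (value -17): max_ending_here = 0, max_so_far = 39
Position 7 (value 16): max_ending_here = 16, max_so_far = 39
Position 8 (value -9): max_ending_here = 7, max_so_far = 39
Position 9 (value 1): max_ending_here = 8, max_so_far = 39

Maximum subarray: [4, 11, 14, 10]
Maximum sum: 39

The maximum subarray is [4, 11, 14, 10] with sum 39. This subarray runs from index 0 to index 3.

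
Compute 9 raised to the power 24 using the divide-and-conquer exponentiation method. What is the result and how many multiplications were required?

Computing 9^24 by squaring (build up from 9^1; each line after the first costs one multiplication):

9^1 = 9
9^2 = (9^1)^2 = 9^2 = 81
9^3 = 9 * 9^2 = 9 * 81 = 729
9^6 = (9^3)^2 = 729^2 = 531441
9^12 = (9^6)^2 = 531441^2 = 282429536481
9^24 = (9^12)^2 = 282429536481^2 = 79766443076872509863361

Result: 79766443076872509863361
Multiplications needed: 5 (5 lines after 9^1)

9^24 = 79766443076872509863361. Using exponentiation by squaring, this requires 5 multiplications. The key idea: if the exponent is even, square the half-power; if odd, multiply by the base once.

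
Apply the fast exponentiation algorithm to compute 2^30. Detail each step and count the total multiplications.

Computing 2^30 by squaring (build up from 2^1; each line after the first costs one multiplication):

2^1 = 2
2^2 = (2^1)^2 = 2^2 = 4
2^3 = 2 * 2^2 = 2 * 4 = 8
2^6 = (2^3)^2 = 8^2 = 64
2^7 = 2 * 2^6 = 2 * 64 = 128
2^14 = (2^7)^2 = 128^2 = 16384
2^15 = 2 * 2^14 = 2 * 16384 = 32768
2^30 = (2^15)^2 = 32768^2 = 1073741824

Result: 1073741824
Multiplications needed: 7 (7 lines after 2^1)

2^30 = 1073741824. Using exponentiation by squaring, this requires 7 multiplications. The key idea: if the exponent is even, square the half-power; if odd, multiply by the base once.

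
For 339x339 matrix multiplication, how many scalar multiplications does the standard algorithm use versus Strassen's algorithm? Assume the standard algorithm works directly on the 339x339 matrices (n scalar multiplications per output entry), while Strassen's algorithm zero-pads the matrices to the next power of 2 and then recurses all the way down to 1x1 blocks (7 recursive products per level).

Matrix multiplication for 339x339 matrices:

Strassen's algorithm requires power-of-2 dimensions. Pad 339x339 to 512x512 (next power of 2).

Standard algorithm: 339^3 = 38958219 multiplications
Strassen's algorithm: 7^(log2(512)) = 7^9 = 40353607 multiplications
Difference: 38958219 - 40353607 = -1395388 (Strassen uses MORE here due to padding overhead — for small or just-over-power-of-2 n, padding can outweigh the per-level savings)

Standard: 38958219 multiplications (339^3). Strassen: 40353607 multiplications (7^9, after padding to 512x512). Strassen reduces 8 recursive multiplications to 7 at each level.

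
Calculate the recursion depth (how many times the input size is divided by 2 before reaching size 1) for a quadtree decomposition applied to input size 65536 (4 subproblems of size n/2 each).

For divide and conquer with division factor 2:

Problem sizes at each level:
Level 0: 65536
Level 1: 32768
Level 2: 16384
Level 3: 8192
Level 4: 4096
Level 5: 2048
Level 6: 1024
Level 7: 512
Level 8: 256
Level 9: 128
Level 10: 64
Level 11: 32
Level 12: 16
Level 13: 8
Level 14: 4
Level 15: 2
Level 16: 1

The root is level 0 and the size-1 base case is level 16 (the tree spans levels 0 through 16, i.e. 17 levels counting the root), so the depth is the number of divisions: log_2(65536) = 16

The recursion tree depth is log_2(65536) = 16. At each level, the problem size is divided by 2, so it takes 16 divisions to reduce to a base case of size 1. The algorithm makes 4 recursive calls at each level.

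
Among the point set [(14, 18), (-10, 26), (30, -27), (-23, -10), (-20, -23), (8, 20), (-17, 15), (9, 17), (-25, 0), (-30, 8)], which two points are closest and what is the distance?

Computing all pairwise distances among 10 points:

d((14, 18), (-10, 26)) = 25.2982
d((14, 18), (30, -27)) = 47.7598
d((14, 18), (-23, -10)) = 46.4004
d((14, 18), (-20, -23)) = 53.2635
d((14, 18), (8, 20)) = 6.3246
d((14, 18), (-17, 15)) = 31.1448
d((14, 18), (9, 17)) = 5.099
d((14, 18), (-25, 0)) = 42.9535
d((14, 18), (-30, 8)) = 45.1221
d((-10, 26), (30, -27)) = 66.4003
d((-10, 26), (-23, -10)) = 38.2753
d((-10, 26), (-20, -23)) = 50.01
d((-10, 26), (8, 20)) = 18.9737
d((-10, 26), (-17, 15)) = 13.0384
d((-10, 26), (9, 17)) = 21.0238
d((-10, 26), (-25, 0)) = 30.0167
d((-10, 26), (-30, 8)) = 26.9072
d((30, -27), (-23, -10)) = 55.6597
d((30, -27), (-20, -23)) = 50.1597
d((30, -27), (8, 20)) = 51.8941
d((30, -27), (-17, 15)) = 63.0317
d((30, -27), (9, 17)) = 48.7545
d((30, -27), (-25, 0)) = 61.2699
d((30, -27), (-30, 8)) = 69.4622
d((-23, -10), (-20, -23)) = 13.3417
d((-23, -10), (8, 20)) = 43.1393
d((-23, -10), (-17, 15)) = 25.7099
d((-23, -10), (9, 17)) = 41.8688
d((-23, -10), (-25, 0)) = 10.198
d((-23, -10), (-30, 8)) = 19.3132
d((-20, -23), (8, 20)) = 51.3128
d((-20, -23), (-17, 15)) = 38.1182
d((-20, -23), (9, 17)) = 49.4065
d((-20, -23), (-25, 0)) = 23.5372
d((-20, -23), (-30, 8)) = 32.573
d((8, 20), (-17, 15)) = 25.4951
d((8, 20), (9, 17)) = 3.1623 <-- minimum
d((8, 20), (-25, 0)) = 38.5876
d((8, 20), (-30, 8)) = 39.8497
d((-17, 15), (9, 17)) = 26.0768
d((-17, 15), (-25, 0)) = 17.0
d((-17, 15), (-30, 8)) = 14.7648
d((9, 17), (-25, 0)) = 38.0132
d((9, 17), (-30, 8)) = 40.025
d((-25, 0), (-30, 8)) = 9.434

Closest pair: (8, 20) and (9, 17) with distance 3.1623

The closest pair is (8, 20) and (9, 17) with Euclidean distance 3.1623. For 10 points, brute-force pairwise comparison is shown above. For large n, the divide-and-conquer algorithm (sort by x, recurse on halves, check the dividing strip) achieves O(n log n).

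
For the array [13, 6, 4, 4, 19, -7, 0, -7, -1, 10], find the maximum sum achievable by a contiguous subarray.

Using Kadane's algorithm on [13, 6, 4, 4, 19, -7, 0, -7, -1, 10]:

Scanning through the array:
Position 1 (value 6): max_ending_here = 19, max_so_far = 19
Position 2 (value 4): max_ending_here = 23, max_so_far = 23
Position 3 (value 4): max_ending_here = 27, max_so_far = 27
Position 4 (value 19): max_ending_here = 46, max_so_far = 46
Position 5 (value -7): max_ending_here = 39, max_so_far = 46
Position 6 (value 0): max_ending_here = 39, max_so_far = 46
Position 7 (value -7): max_ending_here = 32, max_so_far = 46
Position 8 (value -1): max_ending_here = 31, max_so_far = 46
Position 9 (value 10): max_ending_here = 41, max_so_far = 46

Maximum subarray: [13, 6, 4, 4, 19]
Maximum sum: 46

The maximum subarray is [13, 6, 4, 4, 19] with sum 46. This subarray runs from index 0 to index 4.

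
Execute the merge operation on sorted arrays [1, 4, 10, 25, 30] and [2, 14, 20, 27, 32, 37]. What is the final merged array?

Merging process:

Compare 1 vs 2: take 1 from left. Merged: [1]
Compare 4 vs 2: take 2 from right. Merged: [1, 2]
Compare 4 vs 14: take 4 from left. Merged: [1, 2, 4]
Compare 10 vs 14: take 10 from left. Merged: [1, 2, 4, 10]
Compare 25 vs 14: take 14 from right. Merged: [1, 2, 4, 10, 14]
Compare 25 vs 20: take 20 from right. Merged: [1, 2, 4, 10, 14, 20]
Compare 25 vs 27: take 25 from left. Merged: [1, 2, 4, 10, 14, 20, 25]
Compare 30 vs 27: take 27 from right. Merged: [1, 2, 4, 10, 14, 20, 25, 27]
Compare 30 vs 32: take 30 from left. Merged: [1, 2, 4, 10, 14, 20, 25, 27, 30]
Append remaining from right: [32, 37]. Merged: [1, 2, 4, 10, 14, 20, 25, 27, 30, 32, 37]

Final merged array: [1, 2, 4, 10, 14, 20, 25, 27, 30, 32, 37]
Total comparisons: 9

The merged array is [1, 2, 4, 10, 14, 20, 25, 27, 30, 32, 37], requiring 9 comparisons. The merge step runs in O(n) time where n is the total number of elements.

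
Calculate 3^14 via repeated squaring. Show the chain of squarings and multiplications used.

Computing 3^14 by squaring (build up from 3^1; each line after the first costs one multiplication):

3^1 = 3
3^2 = (3^1)^2 = 3^2 = 9
3^3 = 3 * 3^2 = 3 * 9 = 27
3^6 = (3^3)^2 = 27^2 = 729
3^7 = 3 * 3^6 = 3 * 729 = 2187
3^14 = (3^7)^2 = 2187^2 = 4782969

Result: 4782969
Multiplications needed: 5 (5 lines after 3^1)

3^14 = 4782969. Using exponentiation by squaring, this requires 5 multiplications. The key idea: if the exponent is even, square the half-power; if odd, multiply by the base once.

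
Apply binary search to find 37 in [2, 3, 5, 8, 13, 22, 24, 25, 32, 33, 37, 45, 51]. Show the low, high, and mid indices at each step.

Binary search for 37 in [2, 3, 5, 8, 13, 22, 24, 25, 32, 33, 37, 45, 51]:

lo=0, hi=12, mid=6, arr[mid]=24 -> 24 < 37, search right half
lo=7, hi=12, mid=9, arr[mid]=33 -> 33 < 37, search right half
lo=10, hi=12, mid=11, arr[mid]=45 -> 45 > 37, search left half
lo=10, hi=10, mid=10, arr[mid]=37 -> Found target at index 10!

Binary search finds 37 at index 10 after 4 comparisons. The search repeatedly halves the search space by comparing with the middle element.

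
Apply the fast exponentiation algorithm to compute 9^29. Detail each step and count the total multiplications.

Computing 9^29 by squaring (build up from 9^1; each line after the first costs one multiplication):

9^1 = 9
9^2 = (9^1)^2 = 9^2 = 81
9^3 = 9 * 9^2 = 9 * 81 = 729
9^6 = (9^3)^2 = 729^2 = 531441
9^7 = 9 * 9^6 = 9 * 531441 = 4782969
9^14 = (9^7)^2 = 4782969^2 = 22876792454961
9^28 = (9^14)^2 = 22876792454961^2 = 523347633027360537213511521
9^29 = 9 * 9^28 = 9 * 523347633027360537213511521 = 4710128697246244834921603689

Result: 4710128697246244834921603689
Multiplications needed: 7 (7 lines after 9^1)

9^29 = 4710128697246244834921603689. Using exponentiation by squaring, this requires 7 multiplications. The key idea: if the exponent is even, square the half-power; if odd, multiply by the base once.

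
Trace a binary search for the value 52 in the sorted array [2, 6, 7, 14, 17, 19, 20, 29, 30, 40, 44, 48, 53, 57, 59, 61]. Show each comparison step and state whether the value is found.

Binary search for 52 in [2, 6, 7, 14, 17, 19, 20, 29, 30, 40, 44, 48, 53, 57, 59, 61]:

lo=0, hi=15, mid=7, arr[mid]=29 -> 29 < 52, search right half
lo=8, hi=15, mid=11, arr[mid]=48 -> 48 < 52, search right half
lo=12, hi=15, mid=13, arr[mid]=57 -> 57 > 52, search left half
lo=12, hi=12, mid=12, arr[mid]=53 -> 53 > 52, search left half
lo=12 > hi=11, target 52 not found

Binary search determines that 52 is not in the array after 4 comparisons. The search space was exhausted without finding the target.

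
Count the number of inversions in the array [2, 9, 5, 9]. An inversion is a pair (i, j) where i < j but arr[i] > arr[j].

Finding inversions in [2, 9, 5, 9]:

(1, 2): arr[1]=9 > arr[2]=5

Total inversions: 1

The array has 1 inversion(s): (1,2). Each pair (i,j) satisfies i < j and arr[i] > arr[j].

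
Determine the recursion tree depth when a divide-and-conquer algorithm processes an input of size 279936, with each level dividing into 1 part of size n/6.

For divide and conquer with division factor 6:

Problem sizes at each level:
Level 0: 279936
Level 1: 46656
Level 2: 7776
Level 3: 1296
Level 4: 216
Level 5: 36
Level 6: 6
Level 7: 1

The root is level 0 and the size-1 base case is level 7 (the tree spans levels 0 through 7, i.e. 8 levels counting the root), so the depth is the number of divisions: log_6(279936) = 7

The recursion tree depth is log_6(279936) = 7. At each level, the problem size is divided by 6, so it takes 7 divisions to reduce to a base case of size 1. The algorithm makes 1 recursive call at each level.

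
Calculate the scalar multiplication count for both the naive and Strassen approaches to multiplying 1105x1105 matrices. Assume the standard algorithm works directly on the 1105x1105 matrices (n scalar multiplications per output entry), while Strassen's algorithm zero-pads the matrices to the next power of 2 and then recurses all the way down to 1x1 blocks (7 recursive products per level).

Matrix multiplication for 1105x1105 matrices:

Strassen's algorithm requires power-of-2 dimensions. Pad 1105x1105 to 2048x2048 (next power of 2).

Standard algorithm: 1105^3 = 1349232625 multiplications
Strassen's algorithm: 7^(log2(2048)) = 7^11 = 1977326743 multiplications
Difference: 1349232625 - 1977326743 = -628094118 (Strassen uses MORE here due to padding overhead — for small or just-over-power-of-2 n, padding can outweigh the per-level savings)

Standard: 1349232625 multiplications (1105^3). Strassen: 1977326743 multiplications (7^11, after padding to 2048x2048). Strassen reduces 8 recursive multiplications to 7 at each level.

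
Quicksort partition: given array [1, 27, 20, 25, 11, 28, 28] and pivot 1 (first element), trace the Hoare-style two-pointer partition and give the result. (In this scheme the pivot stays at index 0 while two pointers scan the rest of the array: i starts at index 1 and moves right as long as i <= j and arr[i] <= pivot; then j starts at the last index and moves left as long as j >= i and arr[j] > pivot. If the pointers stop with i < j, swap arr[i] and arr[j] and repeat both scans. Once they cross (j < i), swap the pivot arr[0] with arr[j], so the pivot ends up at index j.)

Hoare-style two-pointer partition with pivot = 1:

Initial array: [1, 27, 20, 25, 11, 28, 28]

Pointers start at i = 1, j = 6.
i ends at 1, j ends at 0: the pointers have crossed (j < i), so scanning stops.

j = 0, so swapping arr[0] with arr[j] leaves the pivot at position 0: [1, 27, 20, 25, 11, 28, 28]
Pivot position: 0

After partitioning with pivot 1, the array becomes [1, 27, 20, 25, 11, 28, 28]. The pivot is placed at index 0. All elements to the left of the pivot are <= 1, and all elements to the right are > 1.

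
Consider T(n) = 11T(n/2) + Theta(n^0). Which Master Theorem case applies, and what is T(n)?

Master Theorem for T(n) = 11T(n/2) + O(n^0):

a = 11, b = 2, c = 0
log_b(a) = log_2(11) = 3.4594

Case 1: c = 0 < log_2(11) = 3.4594
T(n) = O(n^(log_2 11))

For T(n) = 11T(n/2) + O(n^0): log_2(11) = 3.4594. This is Case 1 of the Master Theorem (c < log_b(a), work dominated by leaves), giving O(n^(log_2 11)).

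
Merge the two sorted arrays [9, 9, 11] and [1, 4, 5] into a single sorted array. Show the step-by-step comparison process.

Merging process:

Compare 9 vs 1: take 1 from right. Merged: [1]
Compare 9 vs 4: take 4 from right. Merged: [1, 4]
Compare 9 vs 5: take 5 from right. Merged: [1, 4, 5]
Append remaining from left: [9, 9, 11]. Merged: [1, 4, 5, 9, 9, 11]

Final merged array: [1, 4, 5, 9, 9, 11]
Total comparisons: 3

The merged array is [1, 4, 5, 9, 9, 11], requiring 3 comparisons. The merge step runs in O(n) time where n is the total number of elements.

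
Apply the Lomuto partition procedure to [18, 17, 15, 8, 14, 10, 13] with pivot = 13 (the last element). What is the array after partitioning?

Lomuto partition with pivot = 13:

Initial array: [18, 17, 15, 8, 14, 10, 13]

arr[0]=18 > 13: no swap
arr[1]=17 > 13: no swap
arr[2]=15 > 13: no swap
arr[3]=8 <= 13: swap with position 0, array becomes [8, 17, 15, 18, 14, 10, 13]
arr[4]=14 > 13: no swap
arr[5]=10 <= 13: swap with position 1, array becomes [8, 10, 15, 18, 14, 17, 13]

Place pivot at position 2: [8, 10, 13, 18, 14, 17, 15]
Pivot position: 2

After partitioning with pivot 13, the array becomes [8, 10, 13, 18, 14, 17, 15]. The pivot is placed at index 2. All elements to the left of the pivot are <= 13, and all elements to the right are > 13.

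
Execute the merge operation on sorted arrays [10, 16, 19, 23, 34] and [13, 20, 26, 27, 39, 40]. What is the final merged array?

Merging process:

Compare 10 vs 13: take 10 from left. Merged: [10]
Compare 16 vs 13: take 13 from right. Merged: [10, 13]
Compare 16 vs 20: take 16 from left. Merged: [10, 13, 16]
Compare 19 vs 20: take 19 from left. Merged: [10, 13, 16, 19]
Compare 23 vs 20: take 20 from right. Merged: [10, 13, 16, 19, 20]
Compare 23 vs 26: take 23 from left. Merged: [10, 13, 16, 19, 20, 23]
Compare 34 vs 26: take 26 from right. Merged: [10, 13, 16, 19, 20, 23, 26]
Compare 34 vs 27: take 27 from right. Merged: [10, 13, 16, 19, 20, 23, 26, 27]
Compare 34 vs 39: take 34 from left. Merged: [10, 13, 16, 19, 20, 23, 26, 27, 34]
Append remaining from right: [39, 40]. Merged: [10, 13, 16, 19, 20, 23, 26, 27, 34, 39, 40]

Final merged array: [10, 13, 16, 19, 20, 23, 26, 27, 34, 39, 40]
Total comparisons: 9

The merged array is [10, 13, 16, 19, 20, 23, 26, 27, 34, 39, 40], requiring 9 comparisons. The merge step runs in O(n) time where n is the total number of elements.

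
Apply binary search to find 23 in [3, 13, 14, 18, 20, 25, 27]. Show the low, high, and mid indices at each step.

Binary search for 23 in [3, 13, 14, 18, 20, 25, 27]:

lo=0, hi=6, mid=3, arr[mid]=18 -> 18 < 23, search right half
lo=4, hi=6, mid=5, arr[mid]=25 -> 25 > 23, search left half
lo=4, hi=4, mid=4, arr[mid]=20 -> 20 < 23, search right half
lo=5 > hi=4, target 23 not found

Binary search determines that 23 is not in the array after 3 comparisons. The search space was exhausted without finding the target.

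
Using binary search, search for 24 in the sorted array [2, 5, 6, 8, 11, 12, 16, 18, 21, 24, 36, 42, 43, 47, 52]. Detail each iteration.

Binary search for 24 in [2, 5, 6, 8, 11, 12, 16, 18, 21, 24, 36, 42, 43, 47, 52]:

lo=0, hi=14, mid=7, arr[mid]=18 -> 18 < 24, search right half
lo=8, hi=14, mid=11, arr[mid]=42 -> 42 > 24, search left half
lo=8, hi=10, mid=9, arr[mid]=24 -> Found target at index 9!

Binary search finds 24 at index 9 after 3 comparisons. The search repeatedly halves the search space by comparing with the middle element.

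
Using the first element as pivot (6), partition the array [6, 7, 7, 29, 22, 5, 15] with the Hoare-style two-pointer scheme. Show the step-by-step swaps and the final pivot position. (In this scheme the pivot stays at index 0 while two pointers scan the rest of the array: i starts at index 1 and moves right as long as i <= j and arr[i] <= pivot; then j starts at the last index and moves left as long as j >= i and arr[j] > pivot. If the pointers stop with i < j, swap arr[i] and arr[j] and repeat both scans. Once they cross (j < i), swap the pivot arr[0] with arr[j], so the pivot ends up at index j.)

Hoare-style two-pointer partition with pivot = 6:

Initial array: [6, 7, 7, 29, 22, 5, 15]

Pointers start at i = 1, j = 6.
i stops at index 1 (arr[1]=7 > 6), j stops at index 5 (arr[5]=5 <= 6): swap arr[1] and arr[5], array becomes [6, 5, 7, 29, 22, 7, 15]
i ends at 2, j ends at 1: the pointers have crossed (j < i), so scanning stops.

Swap pivot arr[0] with arr[1] to place pivot at position 1: [5, 6, 7, 29, 22, 7, 15]
Pivot position: 1

After partitioning with pivot 6, the array becomes [5, 6, 7, 29, 22, 7, 15]. The pivot is placed at index 1. All elements to the left of the pivot are <= 6, and all elements to the right are > 6.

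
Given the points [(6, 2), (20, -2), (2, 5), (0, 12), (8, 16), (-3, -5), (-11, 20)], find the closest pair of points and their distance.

Computing all pairwise distances among 7 points:

d((6, 2), (20, -2)) = 14.5602
d((6, 2), (2, 5)) = 5.0 <-- minimum
d((6, 2), (0, 12)) = 11.6619
d((6, 2), (8, 16)) = 14.1421
d((6, 2), (-3, -5)) = 11.4018
d((6, 2), (-11, 20)) = 24.7588
d((20, -2), (2, 5)) = 19.3132
d((20, -2), (0, 12)) = 24.4131
d((20, -2), (8, 16)) = 21.6333
d((20, -2), (-3, -5)) = 23.1948
d((20, -2), (-11, 20)) = 38.0132
d((2, 5), (0, 12)) = 7.2801
d((2, 5), (8, 16)) = 12.53
d((2, 5), (-3, -5)) = 11.1803
d((2, 5), (-11, 20)) = 19.8494
d((0, 12), (8, 16)) = 8.9443
d((0, 12), (-3, -5)) = 17.2627
d((0, 12), (-11, 20)) = 13.6015
d((8, 16), (-3, -5)) = 23.7065
d((8, 16), (-11, 20)) = 19.4165
d((-3, -5), (-11, 20)) = 26.2488

Closest pair: (6, 2) and (2, 5) with distance 5.0

The closest pair is (6, 2) and (2, 5) with Euclidean distance 5.0. For 7 points, brute-force pairwise comparison is shown above. For large n, the divide-and-conquer algorithm (sort by x, recurse on halves, check the dividing strip) achieves O(n log n).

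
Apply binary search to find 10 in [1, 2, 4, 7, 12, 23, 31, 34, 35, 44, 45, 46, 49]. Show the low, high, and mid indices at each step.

Binary search for 10 in [1, 2, 4, 7, 12, 23, 31, 34, 35, 44, 45, 46, 49]:

lo=0, hi=12, mid=6, arr[mid]=31 -> 31 > 10, search left half
lo=0, hi=5, mid=2, arr[mid]=4 -> 4 < 10, search right half
lo=3, hi=5, mid=4, arr[mid]=12 -> 12 > 10, search left half
lo=3, hi=3, mid=3, arr[mid]=7 -> 7 < 10, search right half
lo=4 > hi=3, target 10 not found

Binary search determines that 10 is not in the array after 4 comparisons. The search space was exhausted without finding the target.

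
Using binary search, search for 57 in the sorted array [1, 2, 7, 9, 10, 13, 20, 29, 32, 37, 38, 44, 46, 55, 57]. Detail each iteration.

Binary search for 57 in [1, 2, 7, 9, 10, 13, 20, 29, 32, 37, 38, 44, 46, 55, 57]:

lo=0, hi=14, mid=7, arr[mid]=29 -> 29 < 57, search right half
lo=8, hi=14, mid=11, arr[mid]=44 -> 44 < 57, search right half
lo=12, hi=14, mid=13, arr[mid]=55 -> 55 < 57, search right half
lo=14, hi=14, mid=14, arr[mid]=57 -> Found target at index 14!

Binary search finds 57 at index 14 after 4 comparisons. The search repeatedly halves the search space by comparing with the middle element.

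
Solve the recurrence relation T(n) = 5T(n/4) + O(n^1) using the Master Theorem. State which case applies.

Master Theorem for T(n) = 5T(n/4) + O(n^1):

a = 5, b = 4, c = 1
log_b(a) = log_4(5) = 1.1610

Case 1: c = 1 < log_4(5) = 1.1610
T(n) = O(n^(log_4 5))

For T(n) = 5T(n/4) + O(n^1): log_4(5) = 1.1610. This is Case 1 of the Master Theorem (c < log_b(a), work dominated by leaves), giving O(n^(log_4 5)).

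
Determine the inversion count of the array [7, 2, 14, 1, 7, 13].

Finding inversions in [7, 2, 14, 1, 7, 13]:

(0, 1): arr[0]=7 > arr[1]=2
(0, 3): arr[0]=7 > arr[3]=1
(1, 3): arr[1]=2 > arr[3]=1
(2, 3): arr[2]=14 > arr[3]=1
(2, 4): arr[2]=14 > arr[4]=7
(2, 5): arr[2]=14 > arr[5]=13

Total inversions: 6

The array has 6 inversion(s): (0,1), (0,3), (1,3), (2,3), (2,4), (2,5). Each pair (i,j) satisfies i < j and arr[i] > arr[j].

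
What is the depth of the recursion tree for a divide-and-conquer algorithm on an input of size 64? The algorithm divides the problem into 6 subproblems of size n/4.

For divide and conquer with division factor 4:

Problem sizes at each level:
Level 0: 64
Level 1: 16
Level 2: 4
Level 3: 1

The root is level 0 and the size-1 base case is level 3 (the tree spans levels 0 through 3, i.e. 4 levels counting the root), so the depth is the number of divisions: log_4(64) = 3

The recursion tree depth is log_4(64) = 3. At each level, the problem size is divided by 4, so it takes 3 divisions to reduce to a base case of size 1. The algorithm makes 6 recursive calls at each level.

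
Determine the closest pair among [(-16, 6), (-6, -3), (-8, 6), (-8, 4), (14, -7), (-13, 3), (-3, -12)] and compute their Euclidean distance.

Computing all pairwise distances among 7 points:

d((-16, 6), (-6, -3)) = 13.4536
d((-16, 6), (-8, 6)) = 8.0
d((-16, 6), (-8, 4)) = 8.2462
d((-16, 6), (14, -7)) = 32.6956
d((-16, 6), (-13, 3)) = 4.2426
d((-16, 6), (-3, -12)) = 22.2036
d((-6, -3), (-8, 6)) = 9.2195
d((-6, -3), (-8, 4)) = 7.2801
d((-6, -3), (14, -7)) = 20.3961
d((-6, -3), (-13, 3)) = 9.2195
d((-6, -3), (-3, -12)) = 9.4868
d((-8, 6), (-8, 4)) = 2.0 <-- minimum
d((-8, 6), (14, -7)) = 25.5539
d((-8, 6), (-13, 3)) = 5.831
d((-8, 6), (-3, -12)) = 18.6815
d((-8, 4), (14, -7)) = 24.5967
d((-8, 4), (-13, 3)) = 5.099
d((-8, 4), (-3, -12)) = 16.7631
d((14, -7), (-13, 3)) = 28.7924
d((14, -7), (-3, -12)) = 17.72
d((-13, 3), (-3, -12)) = 18.0278

Closest pair: (-8, 6) and (-8, 4) with distance 2.0

The closest pair is (-8, 6) and (-8, 4) with Euclidean distance 2.0. For 7 points, brute-force pairwise comparison is shown above. For large n, the divide-and-conquer algorithm (sort by x, recurse on halves, check the dividing strip) achieves O(n log n).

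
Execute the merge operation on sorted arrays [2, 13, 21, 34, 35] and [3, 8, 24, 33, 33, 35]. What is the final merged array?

Merging process:

Compare 2 vs 3: take 2 from left. Merged: [2]
Compare 13 vs 3: take 3 from right. Merged: [2, 3]
Compare 13 vs 8: take 8 from right. Merged: [2, 3, 8]
Compare 13 vs 24: take 13 from left. Merged: [2, 3, 8, 13]
Compare 21 vs 24: take 21 from left. Merged: [2, 3, 8, 13, 21]
Compare 34 vs 24: take 24 from right. Merged: [2, 3, 8, 13, 21, 24]
Compare 34 vs 33: take 33 from right. Merged: [2, 3, 8, 13, 21, 24, 33]
Compare 34 vs 33: take 33 from right. Merged: [2, 3, 8, 13, 21, 24, 33, 33]
Compare 34 vs 35: take 34 from left. Merged: [2, 3, 8, 13, 21, 24, 33, 33, 34]
Compare 35 vs 35: take 35 from left. Merged: [2, 3, 8, 13, 21, 24, 33, 33, 34, 35]
Append remaining from right: [35]. Merged: [2, 3, 8, 13, 21, 24, 33, 33, 34, 35, 35]

Final merged array: [2, 3, 8, 13, 21, 24, 33, 33, 34, 35, 35]
Total comparisons: 10

The merged array is [2, 3, 8, 13, 21, 24, 33, 33, 34, 35, 35], requiring 10 comparisons. The merge step runs in O(n) time where n is the total number of elements.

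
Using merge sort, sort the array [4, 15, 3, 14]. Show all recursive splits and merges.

Merge sort trace:

Split: [4, 15, 3, 14] -> [4, 15] and [3, 14]
  Split: [4, 15] -> [4] and [15]
  Merge: [4] + [15] -> [4, 15]
  Split: [3, 14] -> [3] and [14]
  Merge: [3] + [14] -> [3, 14]
Merge: [4, 15] + [3, 14] -> [3, 4, 14, 15]

Final sorted array: [3, 4, 14, 15]

The merge sort proceeds by recursively splitting the array and merging sorted halves.
After all merges, the sorted array is [3, 4, 14, 15].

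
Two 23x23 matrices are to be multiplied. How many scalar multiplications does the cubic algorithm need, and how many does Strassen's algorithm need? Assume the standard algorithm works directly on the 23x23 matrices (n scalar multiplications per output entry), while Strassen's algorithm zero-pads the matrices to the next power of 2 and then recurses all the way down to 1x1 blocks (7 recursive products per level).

Matrix multiplication for 23x23 matrices:

Strassen's algorithm requires power-of-2 dimensions. Pad 23x23 to 32x32 (next power of 2).

Standard algorithm: 23^3 = 12167 multiplications
Strassen's algorithm: 7^(log2(32)) = 7^5 = 16807 multiplications
Difference: 12167 - 16807 = -4640 (Strassen uses MORE here due to padding overhead — for small or just-over-power-of-2 n, padding can outweigh the per-level savings)

Standard: 12167 multiplications (23^3). Strassen: 16807 multiplications (7^5, after padding to 32x32). Strassen reduces 8 recursive multiplications to 7 at each level.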